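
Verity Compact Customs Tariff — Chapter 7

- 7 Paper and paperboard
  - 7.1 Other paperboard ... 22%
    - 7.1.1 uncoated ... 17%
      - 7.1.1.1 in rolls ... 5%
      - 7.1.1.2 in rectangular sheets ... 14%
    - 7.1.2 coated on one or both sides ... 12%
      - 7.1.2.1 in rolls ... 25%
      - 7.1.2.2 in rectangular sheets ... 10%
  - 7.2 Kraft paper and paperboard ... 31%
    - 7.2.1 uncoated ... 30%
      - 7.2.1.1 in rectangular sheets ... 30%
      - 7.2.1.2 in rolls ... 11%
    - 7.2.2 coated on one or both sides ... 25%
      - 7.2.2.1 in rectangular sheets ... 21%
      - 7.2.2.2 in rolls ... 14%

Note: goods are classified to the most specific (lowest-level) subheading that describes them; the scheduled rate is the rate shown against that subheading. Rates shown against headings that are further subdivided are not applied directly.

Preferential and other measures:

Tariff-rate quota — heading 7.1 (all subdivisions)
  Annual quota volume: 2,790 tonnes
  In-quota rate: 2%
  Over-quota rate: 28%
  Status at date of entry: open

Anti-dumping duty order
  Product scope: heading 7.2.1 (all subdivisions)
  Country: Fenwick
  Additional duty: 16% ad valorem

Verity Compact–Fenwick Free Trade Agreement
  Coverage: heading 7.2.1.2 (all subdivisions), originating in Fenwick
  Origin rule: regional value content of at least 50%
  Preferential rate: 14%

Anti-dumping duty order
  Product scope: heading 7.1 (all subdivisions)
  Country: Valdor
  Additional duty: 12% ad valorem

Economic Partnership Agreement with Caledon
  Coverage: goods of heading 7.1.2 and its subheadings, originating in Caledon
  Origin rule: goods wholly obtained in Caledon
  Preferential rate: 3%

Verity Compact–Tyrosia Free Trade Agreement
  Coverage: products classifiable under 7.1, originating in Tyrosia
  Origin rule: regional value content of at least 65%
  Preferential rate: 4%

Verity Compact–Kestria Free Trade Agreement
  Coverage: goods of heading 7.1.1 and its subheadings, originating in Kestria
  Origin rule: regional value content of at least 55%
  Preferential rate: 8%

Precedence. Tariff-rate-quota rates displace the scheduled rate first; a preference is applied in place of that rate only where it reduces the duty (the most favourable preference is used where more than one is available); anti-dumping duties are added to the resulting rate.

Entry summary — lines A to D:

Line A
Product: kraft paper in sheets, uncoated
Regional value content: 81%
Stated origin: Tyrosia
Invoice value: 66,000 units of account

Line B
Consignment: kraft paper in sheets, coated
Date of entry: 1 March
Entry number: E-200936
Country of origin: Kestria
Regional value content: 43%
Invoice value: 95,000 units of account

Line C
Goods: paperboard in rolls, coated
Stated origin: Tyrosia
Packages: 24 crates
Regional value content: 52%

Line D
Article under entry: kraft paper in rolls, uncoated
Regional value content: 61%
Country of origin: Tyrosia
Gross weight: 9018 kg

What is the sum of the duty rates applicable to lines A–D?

64%

Line A: kraft paper → 7.2; uncoated → 7.2.1; in sheets → 7.2.1.1. Scheduled 30%. Tyrosia agreement on 7.1: 7.2.1.1 not covered. → 30%.
Line B: kraft paper → 7.2; coated → 7.2.2; in sheets → 7.2.2.1. Scheduled 21%. Kestria agreement on 7.1.1: 7.2.2.1 not covered. → 21%.
Line C: paperboard → 7.1; coated → 7.1.2; in rolls → 7.1.2.1. Scheduled 25%. quota on 7.1 open → in-quota 2%; Tyrosia agreement on 7.1: RVC < 65%. → 2%.
Line D: kraft paper → 7.2; uncoated → 7.2.1; in rolls → 7.2.1.2. Scheduled 11%. Tyrosia agreement on 7.1: 7.2.1.2 not covered. → 11%.
Sum: 30% + 21% + 2% + 11% = 64%.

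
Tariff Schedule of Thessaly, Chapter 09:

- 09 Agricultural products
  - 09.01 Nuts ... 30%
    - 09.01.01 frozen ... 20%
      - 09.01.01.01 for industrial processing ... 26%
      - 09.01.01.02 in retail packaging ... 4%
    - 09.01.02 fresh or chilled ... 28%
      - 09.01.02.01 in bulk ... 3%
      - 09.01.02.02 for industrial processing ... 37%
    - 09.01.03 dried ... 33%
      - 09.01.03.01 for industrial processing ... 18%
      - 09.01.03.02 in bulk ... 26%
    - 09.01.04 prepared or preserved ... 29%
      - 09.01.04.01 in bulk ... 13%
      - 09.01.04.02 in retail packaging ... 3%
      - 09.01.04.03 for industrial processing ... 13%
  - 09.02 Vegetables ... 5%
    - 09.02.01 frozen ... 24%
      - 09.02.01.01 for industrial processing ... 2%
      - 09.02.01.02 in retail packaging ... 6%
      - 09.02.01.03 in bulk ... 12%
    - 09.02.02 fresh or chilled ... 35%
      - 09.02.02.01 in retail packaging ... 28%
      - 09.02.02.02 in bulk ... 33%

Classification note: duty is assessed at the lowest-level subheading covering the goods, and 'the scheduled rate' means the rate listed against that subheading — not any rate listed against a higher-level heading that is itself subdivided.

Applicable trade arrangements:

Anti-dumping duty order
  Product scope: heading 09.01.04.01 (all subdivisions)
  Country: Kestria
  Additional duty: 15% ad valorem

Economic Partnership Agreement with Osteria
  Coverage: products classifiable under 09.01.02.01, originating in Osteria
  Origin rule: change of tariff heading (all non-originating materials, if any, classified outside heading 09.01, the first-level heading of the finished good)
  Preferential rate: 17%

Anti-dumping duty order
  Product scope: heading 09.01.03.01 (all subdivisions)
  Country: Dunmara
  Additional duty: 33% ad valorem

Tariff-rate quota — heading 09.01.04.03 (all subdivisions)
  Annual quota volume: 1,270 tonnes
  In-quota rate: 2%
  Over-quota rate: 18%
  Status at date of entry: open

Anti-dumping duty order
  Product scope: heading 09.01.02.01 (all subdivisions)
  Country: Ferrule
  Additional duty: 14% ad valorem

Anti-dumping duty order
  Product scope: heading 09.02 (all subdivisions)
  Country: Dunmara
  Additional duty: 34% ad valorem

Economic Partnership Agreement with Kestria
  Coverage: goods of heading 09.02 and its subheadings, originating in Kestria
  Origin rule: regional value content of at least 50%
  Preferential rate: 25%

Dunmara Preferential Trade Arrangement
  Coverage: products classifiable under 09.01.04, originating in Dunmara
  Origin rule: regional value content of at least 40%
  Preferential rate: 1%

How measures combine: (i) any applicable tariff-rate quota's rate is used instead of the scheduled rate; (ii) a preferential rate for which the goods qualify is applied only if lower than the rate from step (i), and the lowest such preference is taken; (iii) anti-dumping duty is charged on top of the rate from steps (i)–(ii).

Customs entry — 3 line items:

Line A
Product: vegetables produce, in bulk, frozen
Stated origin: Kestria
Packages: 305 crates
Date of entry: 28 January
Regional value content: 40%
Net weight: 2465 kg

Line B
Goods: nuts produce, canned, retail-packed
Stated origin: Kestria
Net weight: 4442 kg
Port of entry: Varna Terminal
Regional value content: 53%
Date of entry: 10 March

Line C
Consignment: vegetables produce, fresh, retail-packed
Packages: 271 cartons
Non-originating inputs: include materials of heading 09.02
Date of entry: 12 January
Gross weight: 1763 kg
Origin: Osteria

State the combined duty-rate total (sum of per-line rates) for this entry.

Line A: vegetables → 09.02; frozen → 09.02.01; in bulk → 09.02.01.03. Scheduled 12%. Kestria agreement on 09.02: RVC < 50%. → 12%.
Line B: nuts → 09.01; canned → 09.01.04; retail-packed → 09.01.04.02. Scheduled 3%. Kestria agreement on 09.02: 09.01.04.02 not covered. → 3%.
Line C: vegetables → 09.02; fresh → 09.02.02; retail-packed → 09.02.02.01. Scheduled 28%. Osteria agreement on 09.01.02.01: 09.02.02.01 not covered. → 28%.
Sum: 12% + 3% + 28% = 43%.

43%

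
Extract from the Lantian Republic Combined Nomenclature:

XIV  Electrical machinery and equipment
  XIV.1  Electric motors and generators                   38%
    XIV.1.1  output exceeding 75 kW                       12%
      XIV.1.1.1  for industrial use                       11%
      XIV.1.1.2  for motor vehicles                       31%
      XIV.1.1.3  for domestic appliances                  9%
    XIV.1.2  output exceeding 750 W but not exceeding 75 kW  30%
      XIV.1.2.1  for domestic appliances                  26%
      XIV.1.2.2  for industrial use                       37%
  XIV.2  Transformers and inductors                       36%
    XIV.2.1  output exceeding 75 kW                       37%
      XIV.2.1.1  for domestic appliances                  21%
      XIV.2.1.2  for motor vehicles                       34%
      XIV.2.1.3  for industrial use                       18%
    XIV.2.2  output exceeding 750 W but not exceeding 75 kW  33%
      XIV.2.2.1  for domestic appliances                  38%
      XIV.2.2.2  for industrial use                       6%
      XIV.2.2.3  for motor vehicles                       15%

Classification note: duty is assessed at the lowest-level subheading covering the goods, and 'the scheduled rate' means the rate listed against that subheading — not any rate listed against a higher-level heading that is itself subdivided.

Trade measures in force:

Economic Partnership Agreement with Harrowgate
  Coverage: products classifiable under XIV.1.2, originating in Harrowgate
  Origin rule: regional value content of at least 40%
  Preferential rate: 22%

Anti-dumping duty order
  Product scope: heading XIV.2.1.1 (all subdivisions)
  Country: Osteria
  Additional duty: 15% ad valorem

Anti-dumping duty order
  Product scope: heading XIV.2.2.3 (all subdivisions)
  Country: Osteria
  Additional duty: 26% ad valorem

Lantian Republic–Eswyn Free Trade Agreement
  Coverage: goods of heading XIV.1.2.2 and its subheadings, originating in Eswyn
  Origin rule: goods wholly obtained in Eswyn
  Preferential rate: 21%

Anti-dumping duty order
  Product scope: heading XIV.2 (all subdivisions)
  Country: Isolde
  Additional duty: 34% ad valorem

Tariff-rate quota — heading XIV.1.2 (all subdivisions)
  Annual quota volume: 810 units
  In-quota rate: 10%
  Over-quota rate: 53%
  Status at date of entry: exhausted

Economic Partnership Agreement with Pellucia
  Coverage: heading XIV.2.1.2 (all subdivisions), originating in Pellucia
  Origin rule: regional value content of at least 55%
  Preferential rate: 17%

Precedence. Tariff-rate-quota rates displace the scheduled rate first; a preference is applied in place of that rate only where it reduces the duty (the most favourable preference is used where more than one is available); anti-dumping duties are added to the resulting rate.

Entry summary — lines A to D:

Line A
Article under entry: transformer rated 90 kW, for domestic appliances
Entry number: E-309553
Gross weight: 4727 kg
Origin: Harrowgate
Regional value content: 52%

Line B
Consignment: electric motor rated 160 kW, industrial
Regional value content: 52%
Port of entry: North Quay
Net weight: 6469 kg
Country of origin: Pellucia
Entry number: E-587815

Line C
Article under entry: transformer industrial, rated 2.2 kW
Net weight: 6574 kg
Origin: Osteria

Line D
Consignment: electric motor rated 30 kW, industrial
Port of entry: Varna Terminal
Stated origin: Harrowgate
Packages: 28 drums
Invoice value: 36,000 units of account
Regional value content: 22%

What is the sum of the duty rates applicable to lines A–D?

91%

Line A: transformer → XIV.2; rated 90 kW → XIV.2.1; for domestic appliances → XIV.2.1.1. Scheduled 21%. Harrowgate agreement on XIV.1.2: XIV.2.1.1 not covered. → 21%.
Line B: electric motor → XIV.1; rated 160 kW → XIV.1.1; industrial → XIV.1.1.1. Scheduled 11%. Pellucia agreement on XIV.2.1.2: XIV.1.1.1 not covered. → 11%.
Line C: transformer → XIV.2; rated 2.2 kW → XIV.2.2; industrial → XIV.2.2.2. Scheduled 6%. No special measure applies. → 6%.
Line D: electric motor → XIV.1; rated 30 kW → XIV.1.2; industrial → XIV.1.2.2. Scheduled 37%. quota on XIV.1.2 exhausted → over-quota 53%; Harrowgate agreement on XIV.1.2: RVC < 40%. → 53%.
Sum: 21% + 11% + 6% + 53% = 91%.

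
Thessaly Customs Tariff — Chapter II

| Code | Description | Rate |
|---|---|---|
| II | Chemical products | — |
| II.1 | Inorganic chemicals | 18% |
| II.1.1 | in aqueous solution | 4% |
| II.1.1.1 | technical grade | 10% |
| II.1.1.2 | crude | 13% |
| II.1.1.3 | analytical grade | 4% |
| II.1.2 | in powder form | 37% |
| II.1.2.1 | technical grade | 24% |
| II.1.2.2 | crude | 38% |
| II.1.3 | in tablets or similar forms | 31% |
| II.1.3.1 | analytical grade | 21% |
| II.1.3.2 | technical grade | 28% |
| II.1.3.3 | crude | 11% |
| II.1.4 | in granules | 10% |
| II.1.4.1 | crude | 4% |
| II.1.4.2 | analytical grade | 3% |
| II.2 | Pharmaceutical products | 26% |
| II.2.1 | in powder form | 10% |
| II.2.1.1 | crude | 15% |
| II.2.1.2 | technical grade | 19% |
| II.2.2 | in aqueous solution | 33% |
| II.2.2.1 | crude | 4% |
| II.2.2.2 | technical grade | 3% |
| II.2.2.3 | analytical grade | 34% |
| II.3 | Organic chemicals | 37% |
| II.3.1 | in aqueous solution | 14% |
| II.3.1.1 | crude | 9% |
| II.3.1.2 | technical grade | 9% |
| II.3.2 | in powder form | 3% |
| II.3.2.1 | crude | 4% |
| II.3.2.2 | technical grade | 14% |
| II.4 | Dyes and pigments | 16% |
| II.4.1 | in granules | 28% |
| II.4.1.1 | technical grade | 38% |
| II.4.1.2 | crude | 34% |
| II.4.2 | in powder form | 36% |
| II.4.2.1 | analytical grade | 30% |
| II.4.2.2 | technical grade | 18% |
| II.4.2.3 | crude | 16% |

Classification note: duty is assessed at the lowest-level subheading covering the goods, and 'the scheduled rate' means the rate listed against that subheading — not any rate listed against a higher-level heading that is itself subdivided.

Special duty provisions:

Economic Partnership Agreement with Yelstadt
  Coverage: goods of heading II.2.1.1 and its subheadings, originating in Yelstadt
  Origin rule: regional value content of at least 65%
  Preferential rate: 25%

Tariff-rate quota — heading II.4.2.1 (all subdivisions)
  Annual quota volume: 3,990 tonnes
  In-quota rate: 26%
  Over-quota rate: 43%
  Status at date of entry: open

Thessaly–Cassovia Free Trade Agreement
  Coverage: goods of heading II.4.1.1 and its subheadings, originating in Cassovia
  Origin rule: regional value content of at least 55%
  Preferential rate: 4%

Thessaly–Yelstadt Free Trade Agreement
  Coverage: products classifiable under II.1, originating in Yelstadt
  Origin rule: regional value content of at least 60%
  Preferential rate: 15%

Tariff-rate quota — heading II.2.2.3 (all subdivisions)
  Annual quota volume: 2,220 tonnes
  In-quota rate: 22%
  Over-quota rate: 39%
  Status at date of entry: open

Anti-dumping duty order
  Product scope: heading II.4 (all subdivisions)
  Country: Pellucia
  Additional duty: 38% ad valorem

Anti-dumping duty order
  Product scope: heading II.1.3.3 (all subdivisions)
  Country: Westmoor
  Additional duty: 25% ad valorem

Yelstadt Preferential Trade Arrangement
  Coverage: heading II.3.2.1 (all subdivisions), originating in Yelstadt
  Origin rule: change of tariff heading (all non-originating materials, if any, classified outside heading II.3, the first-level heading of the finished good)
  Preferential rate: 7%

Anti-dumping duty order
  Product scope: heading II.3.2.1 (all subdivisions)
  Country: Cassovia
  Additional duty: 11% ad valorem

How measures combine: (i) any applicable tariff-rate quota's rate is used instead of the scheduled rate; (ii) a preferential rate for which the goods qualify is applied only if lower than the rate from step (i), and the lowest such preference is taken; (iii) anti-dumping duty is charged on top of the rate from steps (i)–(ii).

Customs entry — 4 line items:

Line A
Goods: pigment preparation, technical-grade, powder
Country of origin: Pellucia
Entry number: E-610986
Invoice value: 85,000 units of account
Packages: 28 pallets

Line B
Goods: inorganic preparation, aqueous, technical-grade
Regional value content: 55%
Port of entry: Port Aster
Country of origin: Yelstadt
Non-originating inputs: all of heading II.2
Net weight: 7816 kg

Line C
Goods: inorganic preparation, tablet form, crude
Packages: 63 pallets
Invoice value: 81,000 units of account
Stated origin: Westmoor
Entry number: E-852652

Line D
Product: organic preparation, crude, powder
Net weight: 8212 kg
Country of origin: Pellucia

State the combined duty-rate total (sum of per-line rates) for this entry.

Line A: pigment → II.4; powder → II.4.2; technical-grade → II.4.2.2. Scheduled 18%. anti-dumping (Pellucia, II.4): +38%; total 18% + 38% = 56%. → 56%.
Line B: inorganic → II.1; aqueous → II.1.1; technical-grade → II.1.1.1. Scheduled 10%. Yelstadt agreement on II.2.1.1: II.1.1.1 not covered; Yelstadt agreement on II.1: RVC < 60%; Yelstadt agreement on II.3.2.1: II.1.1.1 not covered. → 10%.
Line C: inorganic → II.1; tablet form → II.1.3; crude → II.1.3.3. Scheduled 11%. anti-dumping (Westmoor, II.1.3.3): +25%; total 11% + 25% = 36%. → 36%.
Line D: organic → II.3; powder → II.3.2; crude → II.3.2.1. Scheduled 4%. No special measure applies. → 4%.
Sum: 56% + 10% + 36% + 4% = 106%.

106%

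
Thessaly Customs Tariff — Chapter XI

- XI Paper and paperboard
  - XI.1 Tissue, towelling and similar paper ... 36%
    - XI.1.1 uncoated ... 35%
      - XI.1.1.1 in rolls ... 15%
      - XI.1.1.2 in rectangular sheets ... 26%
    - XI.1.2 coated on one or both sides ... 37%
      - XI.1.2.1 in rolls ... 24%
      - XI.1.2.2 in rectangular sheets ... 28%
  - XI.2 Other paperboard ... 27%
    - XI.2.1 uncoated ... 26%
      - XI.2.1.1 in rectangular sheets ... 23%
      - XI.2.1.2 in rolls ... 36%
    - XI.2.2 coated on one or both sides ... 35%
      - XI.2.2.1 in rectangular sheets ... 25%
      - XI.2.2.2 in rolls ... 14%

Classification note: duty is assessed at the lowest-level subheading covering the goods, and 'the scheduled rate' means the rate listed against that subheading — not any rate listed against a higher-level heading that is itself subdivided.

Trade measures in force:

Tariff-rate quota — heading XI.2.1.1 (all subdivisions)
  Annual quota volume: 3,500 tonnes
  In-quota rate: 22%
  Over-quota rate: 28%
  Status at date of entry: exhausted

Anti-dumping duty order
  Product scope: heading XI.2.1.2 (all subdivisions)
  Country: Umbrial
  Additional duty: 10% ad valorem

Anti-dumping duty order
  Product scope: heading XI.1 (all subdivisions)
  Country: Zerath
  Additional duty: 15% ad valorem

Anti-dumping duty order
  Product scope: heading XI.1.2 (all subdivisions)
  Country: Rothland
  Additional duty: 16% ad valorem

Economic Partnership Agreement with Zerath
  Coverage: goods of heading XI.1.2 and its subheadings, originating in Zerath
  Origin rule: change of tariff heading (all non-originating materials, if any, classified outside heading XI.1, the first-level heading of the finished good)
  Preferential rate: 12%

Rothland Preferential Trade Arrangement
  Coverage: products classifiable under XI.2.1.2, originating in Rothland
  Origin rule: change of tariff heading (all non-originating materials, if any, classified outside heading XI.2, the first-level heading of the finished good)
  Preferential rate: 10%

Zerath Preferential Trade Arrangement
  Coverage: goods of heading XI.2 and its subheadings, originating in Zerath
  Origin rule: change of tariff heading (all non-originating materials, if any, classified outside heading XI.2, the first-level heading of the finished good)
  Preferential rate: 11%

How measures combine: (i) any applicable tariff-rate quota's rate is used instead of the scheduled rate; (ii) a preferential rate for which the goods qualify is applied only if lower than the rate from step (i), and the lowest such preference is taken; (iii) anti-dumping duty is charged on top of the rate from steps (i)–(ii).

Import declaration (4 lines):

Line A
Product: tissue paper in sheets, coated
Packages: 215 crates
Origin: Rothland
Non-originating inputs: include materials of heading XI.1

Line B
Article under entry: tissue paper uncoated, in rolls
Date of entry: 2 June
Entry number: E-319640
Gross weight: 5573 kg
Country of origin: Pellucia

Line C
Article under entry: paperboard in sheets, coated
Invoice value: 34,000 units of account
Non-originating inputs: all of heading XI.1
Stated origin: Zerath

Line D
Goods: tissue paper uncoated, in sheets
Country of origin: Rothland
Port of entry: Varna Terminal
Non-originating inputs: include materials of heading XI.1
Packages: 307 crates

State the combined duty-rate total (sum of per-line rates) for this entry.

96%

Line A: tissue paper → XI.1; coated → XI.1.2; in sheets → XI.1.2.2. Scheduled 28%. Rothland agreement on XI.2.1.2: XI.1.2.2 not covered; anti-dumping (Rothland, XI.1.2): +16%; total 28% + 16% = 44%. → 44%.
Line B: tissue paper → XI.1; uncoated → XI.1.1; in rolls → XI.1.1.1. Scheduled 15%. No special measure applies. → 15%.
Line C: paperboard → XI.2; coated → XI.2.2; in sheets → XI.2.2.1. Scheduled 25%. Zerath agreement on XI.1.2: XI.2.2.1 not covered; Zerath agreement on XI.2: CTH met → 11% available; preferential 11%. → 11%.
Line D: tissue paper → XI.1; uncoated → XI.1.1; in sheets → XI.1.1.2. Scheduled 26%. Rothland agreement on XI.2.1.2: XI.1.1.2 not covered. → 26%.
Sum: 44% + 15% + 11% + 26% = 96%.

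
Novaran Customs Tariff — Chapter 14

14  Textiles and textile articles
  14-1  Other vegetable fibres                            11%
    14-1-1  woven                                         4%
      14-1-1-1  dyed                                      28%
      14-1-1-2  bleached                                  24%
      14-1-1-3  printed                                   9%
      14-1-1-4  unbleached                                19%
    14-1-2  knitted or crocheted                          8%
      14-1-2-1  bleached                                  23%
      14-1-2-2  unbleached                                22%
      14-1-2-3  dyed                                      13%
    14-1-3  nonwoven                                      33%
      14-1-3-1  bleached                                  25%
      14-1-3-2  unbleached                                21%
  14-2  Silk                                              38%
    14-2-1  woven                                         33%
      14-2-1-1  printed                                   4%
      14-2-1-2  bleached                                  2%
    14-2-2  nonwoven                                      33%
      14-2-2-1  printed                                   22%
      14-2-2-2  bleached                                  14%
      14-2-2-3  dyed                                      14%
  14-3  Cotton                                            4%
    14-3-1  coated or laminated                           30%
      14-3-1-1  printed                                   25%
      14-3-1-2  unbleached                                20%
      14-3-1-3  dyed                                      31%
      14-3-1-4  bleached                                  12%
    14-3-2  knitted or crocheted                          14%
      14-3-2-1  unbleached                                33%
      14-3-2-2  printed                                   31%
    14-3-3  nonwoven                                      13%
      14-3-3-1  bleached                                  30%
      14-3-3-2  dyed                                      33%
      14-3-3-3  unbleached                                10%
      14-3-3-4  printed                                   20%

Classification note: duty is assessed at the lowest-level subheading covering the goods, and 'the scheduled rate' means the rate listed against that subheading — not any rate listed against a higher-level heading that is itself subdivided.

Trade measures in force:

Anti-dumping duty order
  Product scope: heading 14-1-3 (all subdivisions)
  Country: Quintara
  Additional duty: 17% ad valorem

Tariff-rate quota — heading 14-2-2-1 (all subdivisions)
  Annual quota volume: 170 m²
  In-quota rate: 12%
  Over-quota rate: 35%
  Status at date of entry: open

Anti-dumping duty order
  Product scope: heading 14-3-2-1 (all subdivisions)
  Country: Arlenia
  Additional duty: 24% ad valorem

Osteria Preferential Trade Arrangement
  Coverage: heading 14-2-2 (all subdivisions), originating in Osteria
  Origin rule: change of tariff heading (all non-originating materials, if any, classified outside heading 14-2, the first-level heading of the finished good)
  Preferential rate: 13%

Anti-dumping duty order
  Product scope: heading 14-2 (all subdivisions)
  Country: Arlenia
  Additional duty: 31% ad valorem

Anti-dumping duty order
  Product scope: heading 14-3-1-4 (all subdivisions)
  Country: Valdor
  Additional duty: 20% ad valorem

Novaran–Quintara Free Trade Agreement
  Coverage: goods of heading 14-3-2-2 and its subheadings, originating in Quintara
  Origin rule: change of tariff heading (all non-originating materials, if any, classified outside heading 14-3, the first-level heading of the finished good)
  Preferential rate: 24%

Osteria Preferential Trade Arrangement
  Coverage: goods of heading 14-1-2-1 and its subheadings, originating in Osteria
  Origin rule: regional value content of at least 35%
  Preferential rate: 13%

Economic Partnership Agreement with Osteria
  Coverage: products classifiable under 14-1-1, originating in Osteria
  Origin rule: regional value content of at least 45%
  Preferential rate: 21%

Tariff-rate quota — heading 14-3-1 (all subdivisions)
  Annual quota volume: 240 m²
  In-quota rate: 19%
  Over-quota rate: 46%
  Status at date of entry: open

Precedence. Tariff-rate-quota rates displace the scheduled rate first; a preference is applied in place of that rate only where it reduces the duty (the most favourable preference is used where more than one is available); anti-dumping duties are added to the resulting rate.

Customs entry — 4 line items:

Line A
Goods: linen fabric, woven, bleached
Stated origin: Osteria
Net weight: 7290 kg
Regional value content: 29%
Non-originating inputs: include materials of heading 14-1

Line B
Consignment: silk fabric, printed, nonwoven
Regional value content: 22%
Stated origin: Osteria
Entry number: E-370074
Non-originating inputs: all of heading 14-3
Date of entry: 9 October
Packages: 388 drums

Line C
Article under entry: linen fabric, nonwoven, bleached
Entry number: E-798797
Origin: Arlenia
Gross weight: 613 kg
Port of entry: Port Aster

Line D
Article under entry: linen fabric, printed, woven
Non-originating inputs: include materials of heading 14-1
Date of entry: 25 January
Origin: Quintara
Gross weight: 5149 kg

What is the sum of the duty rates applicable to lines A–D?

70%

Line A: linen → 14-1; woven → 14-1-1; bleached → 14-1-1-2. Scheduled 24%. Osteria agreement on 14-2-2: 14-1-1-2 not covered; Osteria agreement on 14-1-2-1: 14-1-1-2 not covered; Osteria agreement on 14-1-1: RVC < 45%. → 24%.
Line B: silk → 14-2; nonwoven → 14-2-2; printed → 14-2-2-1. Scheduled 22%. quota on 14-2-2-1 open → in-quota 12%; Osteria agreement on 14-2-2: CTH met → 13% available; Osteria agreement on 14-1-2-1: 14-2-2-1 not covered; Osteria agreement on 14-1-1: 14-2-2-1 not covered; preference 13% not lower than 12% → no reduction. → 12%.
Line C: linen → 14-1; nonwoven → 14-1-3; bleached → 14-1-3-1. Scheduled 25%. No special measure applies. → 25%.
Line D: linen → 14-1; woven → 14-1-1; printed → 14-1-1-3. Scheduled 9%. Quintara agreement on 14-3-2-2: 14-1-1-3 not covered. → 9%.
Sum: 24% + 12% + 25% + 9% = 70%.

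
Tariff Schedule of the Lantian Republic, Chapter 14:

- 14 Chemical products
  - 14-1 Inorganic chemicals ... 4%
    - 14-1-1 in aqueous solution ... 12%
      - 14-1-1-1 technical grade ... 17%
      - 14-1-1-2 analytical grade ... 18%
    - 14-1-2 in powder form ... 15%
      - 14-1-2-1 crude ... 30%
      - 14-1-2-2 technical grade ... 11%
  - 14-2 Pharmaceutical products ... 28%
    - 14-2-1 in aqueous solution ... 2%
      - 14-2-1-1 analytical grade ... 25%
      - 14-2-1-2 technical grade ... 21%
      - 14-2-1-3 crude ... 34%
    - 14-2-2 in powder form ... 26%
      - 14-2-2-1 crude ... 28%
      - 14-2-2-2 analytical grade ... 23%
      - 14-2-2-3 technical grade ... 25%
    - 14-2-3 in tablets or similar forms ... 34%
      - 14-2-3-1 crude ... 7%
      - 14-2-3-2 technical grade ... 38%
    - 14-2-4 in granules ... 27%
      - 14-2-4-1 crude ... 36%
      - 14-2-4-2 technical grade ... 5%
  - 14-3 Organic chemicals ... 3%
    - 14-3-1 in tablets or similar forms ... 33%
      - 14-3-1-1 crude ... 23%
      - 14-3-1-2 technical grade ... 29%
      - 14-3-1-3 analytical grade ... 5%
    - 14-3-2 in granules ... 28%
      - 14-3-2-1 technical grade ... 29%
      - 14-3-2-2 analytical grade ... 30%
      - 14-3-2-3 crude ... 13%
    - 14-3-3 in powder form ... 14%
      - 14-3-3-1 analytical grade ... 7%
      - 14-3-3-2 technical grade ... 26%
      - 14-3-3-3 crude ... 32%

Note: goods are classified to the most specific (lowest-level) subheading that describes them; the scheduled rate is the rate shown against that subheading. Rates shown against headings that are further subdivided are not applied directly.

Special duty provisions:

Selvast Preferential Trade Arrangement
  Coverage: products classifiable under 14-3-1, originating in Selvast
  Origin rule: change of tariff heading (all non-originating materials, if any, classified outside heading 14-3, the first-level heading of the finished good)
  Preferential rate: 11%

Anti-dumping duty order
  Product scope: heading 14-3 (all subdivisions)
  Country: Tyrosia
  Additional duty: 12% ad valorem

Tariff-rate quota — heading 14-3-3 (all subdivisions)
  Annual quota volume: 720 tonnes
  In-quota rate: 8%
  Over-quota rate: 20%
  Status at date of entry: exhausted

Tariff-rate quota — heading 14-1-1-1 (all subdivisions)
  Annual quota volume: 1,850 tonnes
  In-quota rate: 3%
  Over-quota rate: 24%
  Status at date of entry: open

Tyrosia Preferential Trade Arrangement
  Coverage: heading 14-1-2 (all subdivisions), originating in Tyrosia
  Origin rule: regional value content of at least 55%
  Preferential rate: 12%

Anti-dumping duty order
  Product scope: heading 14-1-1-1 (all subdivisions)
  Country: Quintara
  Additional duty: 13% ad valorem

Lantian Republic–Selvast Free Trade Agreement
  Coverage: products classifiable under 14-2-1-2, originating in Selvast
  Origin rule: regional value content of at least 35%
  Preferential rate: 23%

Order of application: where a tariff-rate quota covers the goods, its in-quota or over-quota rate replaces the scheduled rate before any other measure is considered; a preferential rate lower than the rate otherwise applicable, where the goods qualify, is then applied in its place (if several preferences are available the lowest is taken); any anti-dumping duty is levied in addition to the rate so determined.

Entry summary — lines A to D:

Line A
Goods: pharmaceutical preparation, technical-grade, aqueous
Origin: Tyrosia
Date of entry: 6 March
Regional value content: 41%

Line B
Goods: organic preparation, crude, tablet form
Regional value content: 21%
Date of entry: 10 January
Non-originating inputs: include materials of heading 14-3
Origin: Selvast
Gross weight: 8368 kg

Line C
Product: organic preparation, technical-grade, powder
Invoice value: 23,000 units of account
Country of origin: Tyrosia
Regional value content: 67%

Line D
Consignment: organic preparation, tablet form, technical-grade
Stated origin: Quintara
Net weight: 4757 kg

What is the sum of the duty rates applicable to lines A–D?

105%

Line A: pharmaceutical → 14-2; aqueous → 14-2-1; technical-grade → 14-2-1-2. Scheduled 21%. Tyrosia agreement on 14-1-2: 14-2-1-2 not covered. → 21%.
Line B: organic → 14-3; tablet form → 14-3-1; crude → 14-3-1-1. Scheduled 23%. Selvast agreement on 14-3-1: CTH not met; Selvast agreement on 14-2-1-2: 14-3-1-1 not covered. → 23%.
Line C: organic → 14-3; powder → 14-3-3; technical-grade → 14-3-3-2. Scheduled 26%. quota on 14-3-3 exhausted → over-quota 20%; Tyrosia agreement on 14-1-2: 14-3-3-2 not covered; anti-dumping (Tyrosia, 14-3): +12%; total 20% + 12% = 32%. → 32%.
Line D: organic → 14-3; tablet form → 14-3-1; technical-grade → 14-3-1-2. Scheduled 29%. No special measure applies. → 29%.
Sum: 21% + 23% + 32% + 29% = 105%.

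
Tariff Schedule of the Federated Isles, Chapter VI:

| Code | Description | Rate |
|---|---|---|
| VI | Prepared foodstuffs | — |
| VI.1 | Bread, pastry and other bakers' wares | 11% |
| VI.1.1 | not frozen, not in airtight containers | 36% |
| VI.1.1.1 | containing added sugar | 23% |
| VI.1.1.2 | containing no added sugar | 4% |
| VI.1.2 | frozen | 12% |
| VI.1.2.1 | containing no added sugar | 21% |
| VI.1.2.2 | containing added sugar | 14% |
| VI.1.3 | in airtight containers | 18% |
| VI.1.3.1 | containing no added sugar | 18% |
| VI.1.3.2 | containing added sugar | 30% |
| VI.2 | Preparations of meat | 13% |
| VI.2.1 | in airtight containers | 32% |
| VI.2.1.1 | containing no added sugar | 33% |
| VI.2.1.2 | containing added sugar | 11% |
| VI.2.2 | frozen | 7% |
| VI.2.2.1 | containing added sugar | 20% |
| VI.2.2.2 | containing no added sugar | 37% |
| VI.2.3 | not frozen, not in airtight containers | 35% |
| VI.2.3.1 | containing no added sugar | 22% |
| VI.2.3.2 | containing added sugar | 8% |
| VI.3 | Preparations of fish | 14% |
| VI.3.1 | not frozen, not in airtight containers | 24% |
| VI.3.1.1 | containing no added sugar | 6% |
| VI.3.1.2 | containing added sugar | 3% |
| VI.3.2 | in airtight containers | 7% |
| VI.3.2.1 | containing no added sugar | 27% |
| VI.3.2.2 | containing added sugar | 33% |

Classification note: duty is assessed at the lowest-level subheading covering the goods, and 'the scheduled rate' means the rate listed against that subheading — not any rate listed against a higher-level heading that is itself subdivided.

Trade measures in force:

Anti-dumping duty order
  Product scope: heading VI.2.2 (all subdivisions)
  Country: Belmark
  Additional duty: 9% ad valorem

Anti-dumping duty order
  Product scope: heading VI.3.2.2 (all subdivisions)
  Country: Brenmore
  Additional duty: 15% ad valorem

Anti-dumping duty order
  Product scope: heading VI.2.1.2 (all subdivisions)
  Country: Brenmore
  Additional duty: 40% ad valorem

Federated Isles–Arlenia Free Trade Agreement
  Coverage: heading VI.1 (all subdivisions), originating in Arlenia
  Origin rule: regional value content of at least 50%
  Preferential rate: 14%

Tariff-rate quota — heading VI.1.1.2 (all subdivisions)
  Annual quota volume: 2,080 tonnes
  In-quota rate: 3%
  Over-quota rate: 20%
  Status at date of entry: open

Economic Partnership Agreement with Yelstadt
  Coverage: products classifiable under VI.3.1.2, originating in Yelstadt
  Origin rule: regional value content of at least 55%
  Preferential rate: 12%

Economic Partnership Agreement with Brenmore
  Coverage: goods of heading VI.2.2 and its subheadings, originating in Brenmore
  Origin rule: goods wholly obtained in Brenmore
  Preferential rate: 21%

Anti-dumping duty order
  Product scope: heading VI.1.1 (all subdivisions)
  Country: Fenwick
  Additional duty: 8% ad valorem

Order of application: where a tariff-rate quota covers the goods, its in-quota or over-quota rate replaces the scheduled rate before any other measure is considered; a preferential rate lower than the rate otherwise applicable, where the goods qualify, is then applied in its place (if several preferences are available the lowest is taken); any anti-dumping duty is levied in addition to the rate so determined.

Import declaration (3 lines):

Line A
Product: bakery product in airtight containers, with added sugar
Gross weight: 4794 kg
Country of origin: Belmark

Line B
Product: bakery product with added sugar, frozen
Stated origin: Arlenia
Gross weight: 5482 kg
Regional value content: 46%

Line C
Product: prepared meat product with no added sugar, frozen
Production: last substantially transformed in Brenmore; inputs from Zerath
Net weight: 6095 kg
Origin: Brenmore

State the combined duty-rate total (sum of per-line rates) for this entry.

81%

Line A: bakery product → VI.1; in airtight containers → VI.1.3; with added sugar → VI.1.3.2. Scheduled 30%. No special measure applies. → 30%.
Line B: bakery product → VI.1; frozen → VI.1.2; with added sugar → VI.1.2.2. Scheduled 14%. Arlenia agreement on VI.1: RVC < 50%. → 14%.
Line C: prepared meat product → VI.2; frozen → VI.2.2; with no added sugar → VI.2.2.2. Scheduled 37%. Brenmore agreement on VI.2.2: not wholly obtained. → 37%.
Sum: 30% + 14% + 37% = 81%.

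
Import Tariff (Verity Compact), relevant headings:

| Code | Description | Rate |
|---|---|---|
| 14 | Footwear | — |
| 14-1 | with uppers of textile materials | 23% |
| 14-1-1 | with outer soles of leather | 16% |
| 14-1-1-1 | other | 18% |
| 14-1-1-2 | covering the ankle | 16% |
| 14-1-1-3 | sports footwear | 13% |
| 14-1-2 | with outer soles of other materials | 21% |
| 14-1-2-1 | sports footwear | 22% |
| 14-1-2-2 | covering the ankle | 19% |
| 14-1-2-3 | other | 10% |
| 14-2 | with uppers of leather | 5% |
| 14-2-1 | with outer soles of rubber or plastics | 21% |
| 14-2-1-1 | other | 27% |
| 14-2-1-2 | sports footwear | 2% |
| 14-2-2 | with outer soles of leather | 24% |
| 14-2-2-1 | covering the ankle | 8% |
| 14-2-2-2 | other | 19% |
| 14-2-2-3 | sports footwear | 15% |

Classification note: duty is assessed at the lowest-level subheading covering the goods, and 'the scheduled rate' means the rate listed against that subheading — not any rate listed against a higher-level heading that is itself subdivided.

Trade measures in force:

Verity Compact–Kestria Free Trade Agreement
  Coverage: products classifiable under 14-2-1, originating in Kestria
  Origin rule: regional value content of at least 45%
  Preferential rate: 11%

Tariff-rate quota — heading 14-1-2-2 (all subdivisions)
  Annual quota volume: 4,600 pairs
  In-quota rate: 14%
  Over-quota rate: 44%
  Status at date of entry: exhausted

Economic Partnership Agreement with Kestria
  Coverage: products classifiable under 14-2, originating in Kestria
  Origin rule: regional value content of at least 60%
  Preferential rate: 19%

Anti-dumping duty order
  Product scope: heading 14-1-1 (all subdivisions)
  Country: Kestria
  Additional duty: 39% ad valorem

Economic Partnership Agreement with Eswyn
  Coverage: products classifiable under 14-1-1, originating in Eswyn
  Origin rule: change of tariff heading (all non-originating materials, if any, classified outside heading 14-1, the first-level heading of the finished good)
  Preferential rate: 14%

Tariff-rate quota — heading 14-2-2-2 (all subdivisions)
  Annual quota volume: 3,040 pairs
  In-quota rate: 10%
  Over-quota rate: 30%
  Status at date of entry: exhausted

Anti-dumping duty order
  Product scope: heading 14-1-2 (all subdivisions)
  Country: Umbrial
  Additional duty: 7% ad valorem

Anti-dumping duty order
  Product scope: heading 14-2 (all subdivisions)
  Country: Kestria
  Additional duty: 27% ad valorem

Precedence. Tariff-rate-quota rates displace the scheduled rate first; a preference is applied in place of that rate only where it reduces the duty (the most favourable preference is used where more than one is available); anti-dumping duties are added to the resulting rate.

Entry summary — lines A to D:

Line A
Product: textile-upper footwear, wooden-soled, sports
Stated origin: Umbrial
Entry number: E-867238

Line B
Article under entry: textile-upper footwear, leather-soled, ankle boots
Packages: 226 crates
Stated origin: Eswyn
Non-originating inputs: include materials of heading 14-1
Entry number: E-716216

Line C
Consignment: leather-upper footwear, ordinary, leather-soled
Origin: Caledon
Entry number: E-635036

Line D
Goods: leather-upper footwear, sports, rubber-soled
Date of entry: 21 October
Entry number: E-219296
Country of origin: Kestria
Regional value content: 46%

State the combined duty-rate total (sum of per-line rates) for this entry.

104%

Line A: textile-upper → 14-1; wooden-soled → 14-1-2; sports → 14-1-2-1. Scheduled 22%. anti-dumping (Umbrial, 14-1-2): +7%; total 22% + 7% = 29%. → 29%.
Line B: textile-upper → 14-1; leather-soled → 14-1-1; ankle boots → 14-1-1-2. Scheduled 16%. Eswyn agreement on 14-1-1: CTH not met. → 16%.
Line C: leather-upper → 14-2; leather-soled → 14-2-2; ordinary → 14-2-2-2. Scheduled 19%. quota on 14-2-2-2 exhausted → over-quota 30%. → 30%.
Line D: leather-upper → 14-2; rubber-soled → 14-2-1; sports → 14-2-1-2. Scheduled 2%. Kestria agreement on 14-2-1: RVC ≥ 45% → 11% available; Kestria agreement on 14-2: RVC < 60%; preference 11% not lower than 2% → no reduction; anti-dumping (Kestria, 14-2): +27%; total 2% + 27% = 29%. → 29%.
Sum: 29% + 16% + 30% + 29% = 104%.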